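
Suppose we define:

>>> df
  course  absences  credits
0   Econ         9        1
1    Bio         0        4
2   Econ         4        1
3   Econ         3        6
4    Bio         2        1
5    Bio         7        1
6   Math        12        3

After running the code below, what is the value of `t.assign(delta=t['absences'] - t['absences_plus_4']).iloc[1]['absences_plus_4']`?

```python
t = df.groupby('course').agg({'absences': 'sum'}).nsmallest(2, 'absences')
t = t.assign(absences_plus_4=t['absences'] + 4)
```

16

group by course, sum of absences:
        absences
course          
Bio            9
Econ          16
Math          12
take 2 rows with smallest absences:
        absences
course          
Bio            9
Math          12
add column absences_plus_4 = t['absences'] + 4:
        absences  absences_plus_4
course                           
Bio            9               13
Math          12               16
add column delta = t['absences'] - t['absences_plus_4']:
        absences  absences_plus_4  delta
course                                  
Bio            9               13     -4
Math          12               16     -4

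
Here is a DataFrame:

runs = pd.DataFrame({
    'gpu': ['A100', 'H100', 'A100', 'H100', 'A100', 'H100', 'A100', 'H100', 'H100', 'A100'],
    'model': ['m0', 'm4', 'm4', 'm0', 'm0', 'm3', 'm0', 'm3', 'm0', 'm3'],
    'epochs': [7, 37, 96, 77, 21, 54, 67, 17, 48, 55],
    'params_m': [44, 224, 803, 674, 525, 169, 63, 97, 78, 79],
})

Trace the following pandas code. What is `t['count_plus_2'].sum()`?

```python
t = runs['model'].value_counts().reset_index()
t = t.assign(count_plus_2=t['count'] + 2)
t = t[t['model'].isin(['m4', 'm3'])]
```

9

value_counts of model:
model
m0    5
m3    3
m4    2
Name: count, dtype: int64
reset_index():
  model  count
0    m0      5
1    m3      3
2    m4      2
add column count_plus_2 = t['count'] + 2:
  model  count  count_plus_2
0    m0      5             7
1    m3      3             5
2    m4      2             4
filter rows where model in ['m4', 'm3']:
  model  count  count_plus_2
1    m3      3             5
2    m4      2             4
Taking the sum of column 'count_plus_2' gives 9.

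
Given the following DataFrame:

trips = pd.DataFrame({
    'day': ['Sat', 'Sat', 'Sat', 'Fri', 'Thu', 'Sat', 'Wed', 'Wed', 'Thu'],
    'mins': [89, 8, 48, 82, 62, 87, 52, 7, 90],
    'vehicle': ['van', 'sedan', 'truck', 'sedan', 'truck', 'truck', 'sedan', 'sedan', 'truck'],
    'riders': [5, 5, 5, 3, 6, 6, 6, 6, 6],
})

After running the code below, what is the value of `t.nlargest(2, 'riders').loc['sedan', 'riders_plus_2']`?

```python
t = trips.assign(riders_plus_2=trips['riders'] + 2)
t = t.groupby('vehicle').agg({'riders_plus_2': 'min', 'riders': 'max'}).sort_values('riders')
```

5

add column riders_plus_2 = trips['riders'] + 2:
   day  mins vehicle  riders  riders_plus_2
0  Sat    89     van       5              7
1  Sat     8   sedan       5              7
2  Sat    48   truck       5              7
3  Fri    82   sedan       3              5
4  Thu    62   truck       6              8
5  Sat    87   truck       6              8
6  Wed    52   sedan       6              8
7  Wed     7   sedan       6              8
8  Thu    90   truck       6              8
group by vehicle: min(riders_plus_2), max(riders):
         riders_plus_2  riders
vehicle                       
sedan                5       6
truck                7       6
van                  7       5
sort by riders:
         riders_plus_2  riders
vehicle                       
van                  7       5
sedan                5       6
truck                7       6
take 2 rows with largest riders:
         riders_plus_2  riders
vehicle                       
sedan                5       6
truck                7       6
value at row 'sedan', column 'riders_plus_2' → 5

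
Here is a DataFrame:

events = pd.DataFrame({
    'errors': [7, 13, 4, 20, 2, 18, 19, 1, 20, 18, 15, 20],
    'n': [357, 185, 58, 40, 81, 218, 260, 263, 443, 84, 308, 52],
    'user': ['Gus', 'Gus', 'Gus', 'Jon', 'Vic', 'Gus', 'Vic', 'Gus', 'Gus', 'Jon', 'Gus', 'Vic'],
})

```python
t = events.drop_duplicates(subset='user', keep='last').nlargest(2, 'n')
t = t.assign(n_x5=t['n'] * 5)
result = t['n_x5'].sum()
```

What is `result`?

1960

drop duplicate user (keep=last):
    errors    n user
9       18   84  Jon
10      15  308  Gus
11      20   52  Vic
take 2 rows with largest n:
    errors    n user
10      15  308  Gus
9       18   84  Jon
add column n_x5 = t['n'] * 5:
    errors    n user  n_x5
10      15  308  Gus  1540
9       18   84  Jon   420
Taking the sum of column 'n_x5' gives 1960.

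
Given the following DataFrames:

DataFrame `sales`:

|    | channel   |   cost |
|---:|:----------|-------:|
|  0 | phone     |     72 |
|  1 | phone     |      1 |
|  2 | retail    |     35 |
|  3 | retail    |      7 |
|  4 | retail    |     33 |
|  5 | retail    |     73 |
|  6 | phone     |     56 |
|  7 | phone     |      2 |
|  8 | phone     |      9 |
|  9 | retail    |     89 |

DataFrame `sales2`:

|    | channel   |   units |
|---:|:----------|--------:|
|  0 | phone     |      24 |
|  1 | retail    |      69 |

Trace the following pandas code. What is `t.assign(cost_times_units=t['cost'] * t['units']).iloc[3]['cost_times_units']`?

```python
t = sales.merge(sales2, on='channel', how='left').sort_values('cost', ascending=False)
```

1344

merge on 'channel' (how='left') → 10 rows:
  channel  cost  units
0   phone    72     24
1   phone     1     24
2  retail    35     69
3  retail     7     69
4  retail    33     69
5  retail    73     69
6   phone    56     24
7   phone     2     24
8   phone     9     24
9  retail    89     69
sort by cost descending:
  channel  cost  units
9  retail    89     69
5  retail    73     69
0   phone    72     24
6   phone    56     24
2  retail    35     69
4  retail    33     69
8   phone     9     24
3  retail     7     69
7   phone     2     24
1   phone     1     24
add column cost_times_units = t['cost'] * t['units']:
  channel  cost  units  cost_times_units
9  retail    89     69              6141
5  retail    73     69              5037
0   phone    72     24              1728
6   phone    56     24              1344
2  retail    35     69              2415
4  retail    33     69              2277
8   phone     9     24               216
3  retail     7     69               483
7   phone     2     24                48
1   phone     1     24                24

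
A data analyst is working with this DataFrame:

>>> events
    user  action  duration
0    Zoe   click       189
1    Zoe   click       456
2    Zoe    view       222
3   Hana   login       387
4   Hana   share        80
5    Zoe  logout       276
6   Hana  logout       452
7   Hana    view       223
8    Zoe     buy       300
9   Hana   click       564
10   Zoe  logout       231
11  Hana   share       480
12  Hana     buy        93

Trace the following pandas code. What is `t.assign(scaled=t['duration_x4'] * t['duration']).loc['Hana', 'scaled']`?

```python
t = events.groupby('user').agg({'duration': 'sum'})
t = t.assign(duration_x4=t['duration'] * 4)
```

20775364

group by user, sum of duration:
      duration
user          
Hana      2279
Zoe       1674
add column duration_x4 = t['duration'] * 4:
      duration  duration_x4
user                       
Hana      2279         9116
Zoe       1674         6696
add column scaled = t['duration_x4'] * t['duration']:
      duration  duration_x4    scaled
user                                 
Hana      2279         9116  20775364
Zoe       1674         6696  11209104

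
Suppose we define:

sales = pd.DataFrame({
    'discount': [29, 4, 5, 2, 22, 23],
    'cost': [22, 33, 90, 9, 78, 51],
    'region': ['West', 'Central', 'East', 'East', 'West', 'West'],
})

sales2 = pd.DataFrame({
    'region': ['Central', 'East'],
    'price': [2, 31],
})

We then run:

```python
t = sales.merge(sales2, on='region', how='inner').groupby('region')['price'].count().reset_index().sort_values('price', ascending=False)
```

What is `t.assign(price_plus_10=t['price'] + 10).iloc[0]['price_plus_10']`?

merge on 'region' (how='inner') → 3 rows:
   discount  cost   region  price
0         4    33  Central      2
1         5    90     East     31
2         2     9     East     31
group by region, count of price:
region
Central    1
East       2
Name: price, dtype: int64
reset_index():
    region  price
0  Central      1
1     East      2
sort by price descending:
    region  price
1     East      2
0  Central      1
add column price_plus_10 = t['price'] + 10:
    region  price  price_plus_10
1     East      2             12
0  Central      1             11
Hence 12.

12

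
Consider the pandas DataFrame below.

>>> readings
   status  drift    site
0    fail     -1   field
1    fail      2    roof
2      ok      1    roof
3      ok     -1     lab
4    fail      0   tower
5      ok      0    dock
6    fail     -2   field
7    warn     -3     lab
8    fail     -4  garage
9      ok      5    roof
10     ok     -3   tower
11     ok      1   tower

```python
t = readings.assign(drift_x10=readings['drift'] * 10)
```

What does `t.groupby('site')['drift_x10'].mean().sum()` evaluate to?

-55

add column drift_x10 = readings['drift'] * 10:
   status  drift    site  drift_x10
0    fail     -1   field        -10
1    fail      2    roof         20
2      ok      1    roof         10
3      ok     -1     lab        -10
4    fail      0   tower          0
5      ok      0    dock          0
6    fail     -2   field        -20
7    warn     -3     lab        -30
8    fail     -4  garage        -40
9      ok      5    roof         50
10     ok     -3   tower        -30
11     ok      1   tower         10
group by site, mean of drift_x10:
site
dock       0.000000
field    -15.000000
garage   -40.000000
lab      -20.000000
roof      26.666667
tower     -6.666667
Name: drift_x10, dtype: float64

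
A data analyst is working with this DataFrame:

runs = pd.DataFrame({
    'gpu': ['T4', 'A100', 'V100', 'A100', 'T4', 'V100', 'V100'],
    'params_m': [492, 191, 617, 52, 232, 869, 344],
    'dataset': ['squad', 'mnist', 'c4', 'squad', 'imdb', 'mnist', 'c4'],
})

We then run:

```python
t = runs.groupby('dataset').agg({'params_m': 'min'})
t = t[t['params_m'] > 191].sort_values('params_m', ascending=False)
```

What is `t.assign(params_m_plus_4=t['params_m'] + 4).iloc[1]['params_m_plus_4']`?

group by dataset, min of params_m:
         params_m
dataset          
c4            344
imdb          232
mnist         191
squad          52
filter rows where params_m > 191:
         params_m
dataset          
c4            344
imdb          232
sort by params_m descending:
         params_m
dataset          
c4            344
imdb          232
add column params_m_plus_4 = t['params_m'] + 4:
         params_m  params_m_plus_4
dataset                           
c4            344              348
imdb          232              236
Hence 236.

236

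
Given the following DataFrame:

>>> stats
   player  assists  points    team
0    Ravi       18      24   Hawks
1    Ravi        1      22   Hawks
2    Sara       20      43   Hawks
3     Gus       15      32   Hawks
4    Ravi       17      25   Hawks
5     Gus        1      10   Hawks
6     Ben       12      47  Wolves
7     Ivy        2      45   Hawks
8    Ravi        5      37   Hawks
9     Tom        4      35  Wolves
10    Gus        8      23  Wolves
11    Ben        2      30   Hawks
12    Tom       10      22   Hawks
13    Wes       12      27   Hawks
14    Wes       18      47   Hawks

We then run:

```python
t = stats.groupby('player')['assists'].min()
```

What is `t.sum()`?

group by player, min of assists:
player
Ben      2
Gus      1
Ivy      2
Ravi     1
Sara    20
Tom      4
Wes     12
Name: assists, dtype: int64

42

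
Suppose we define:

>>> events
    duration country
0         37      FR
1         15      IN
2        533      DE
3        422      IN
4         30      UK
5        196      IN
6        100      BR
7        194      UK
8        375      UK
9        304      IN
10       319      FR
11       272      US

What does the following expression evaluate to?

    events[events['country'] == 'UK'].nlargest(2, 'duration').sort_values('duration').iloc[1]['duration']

filter rows where country == 'UK':
   duration country
4        30      UK
7       194      UK
8       375      UK
take 2 rows with largest duration:
   duration country
8       375      UK
7       194      UK
sort by duration:
   duration country
7       194      UK
8       375      UK
Hence 375.

375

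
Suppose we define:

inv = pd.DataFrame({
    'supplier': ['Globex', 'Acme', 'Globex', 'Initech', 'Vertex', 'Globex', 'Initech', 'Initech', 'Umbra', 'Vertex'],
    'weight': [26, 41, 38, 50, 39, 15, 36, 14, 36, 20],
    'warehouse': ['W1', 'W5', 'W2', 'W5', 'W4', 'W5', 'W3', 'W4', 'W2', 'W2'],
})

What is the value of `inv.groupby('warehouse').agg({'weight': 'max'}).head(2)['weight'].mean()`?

32.0

group by warehouse, max of weight:
           weight
warehouse        
W1             26
W2             38
W3             36
W4             39
W5             50
take first 2 rows:
           weight
warehouse        
W1             26
W2             38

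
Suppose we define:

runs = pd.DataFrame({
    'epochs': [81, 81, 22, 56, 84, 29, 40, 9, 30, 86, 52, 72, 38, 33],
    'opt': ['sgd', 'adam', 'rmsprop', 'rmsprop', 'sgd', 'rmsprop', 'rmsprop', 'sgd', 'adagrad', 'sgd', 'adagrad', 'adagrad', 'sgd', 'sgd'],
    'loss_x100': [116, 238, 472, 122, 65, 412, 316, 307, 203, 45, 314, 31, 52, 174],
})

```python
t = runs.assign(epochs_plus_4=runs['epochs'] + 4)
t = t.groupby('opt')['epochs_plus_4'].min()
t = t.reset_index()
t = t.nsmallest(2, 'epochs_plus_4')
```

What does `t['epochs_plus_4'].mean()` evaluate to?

19.5

add column epochs_plus_4 = runs['epochs'] + 4:
    epochs      opt  loss_x100  epochs_plus_4
0       81      sgd        116             85
1       81     adam        238             85
2       22  rmsprop        472             26
3       56  rmsprop        122             60
4       84      sgd         65             88
5       29  rmsprop        412             33
6       40  rmsprop        316             44
7        9      sgd        307             13
8       30  adagrad        203             34
9       86      sgd         45             90
10      52  adagrad        314             56
11      72  adagrad         31             76
12      38      sgd         52             42
13      33      sgd        174             37
group by opt, min of epochs_plus_4:
opt
adagrad    34
adam       85
rmsprop    26
sgd        13
Name: epochs_plus_4, dtype: int64
reset_index():
       opt  epochs_plus_4
0  adagrad             34
1     adam             85
2  rmsprop             26
3      sgd             13
take 2 rows with smallest epochs_plus_4:
       opt  epochs_plus_4
3      sgd             13
2  rmsprop             26
Taking the mean of column 'epochs_plus_4' gives 19.5.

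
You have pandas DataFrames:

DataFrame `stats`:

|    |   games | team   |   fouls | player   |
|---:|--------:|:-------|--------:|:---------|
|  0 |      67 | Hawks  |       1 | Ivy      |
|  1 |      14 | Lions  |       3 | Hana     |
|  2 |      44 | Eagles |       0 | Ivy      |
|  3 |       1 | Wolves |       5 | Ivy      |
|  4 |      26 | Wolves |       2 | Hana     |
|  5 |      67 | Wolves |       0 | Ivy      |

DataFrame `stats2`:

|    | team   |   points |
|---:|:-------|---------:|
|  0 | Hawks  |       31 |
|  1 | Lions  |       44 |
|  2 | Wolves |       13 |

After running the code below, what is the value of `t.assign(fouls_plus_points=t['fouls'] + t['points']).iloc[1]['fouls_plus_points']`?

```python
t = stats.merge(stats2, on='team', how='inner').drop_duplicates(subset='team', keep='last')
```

47

merge on 'team' (how='inner') → 5 rows:
   games    team  fouls player  points
0     67   Hawks      1    Ivy      31
1     14   Lions      3   Hana      44
2      1  Wolves      5    Ivy      13
3     26  Wolves      2   Hana      13
4     67  Wolves      0    Ivy      13
drop duplicate team (keep=last):
   games    team  fouls player  points
0     67   Hawks      1    Ivy      31
1     14   Lions      3   Hana      44
4     67  Wolves      0    Ivy      13
add column fouls_plus_points = t['fouls'] + t['points']:
   games    team  fouls player  points  fouls_plus_points
0     67   Hawks      1    Ivy      31                 32
1     14   Lions      3   Hana      44                 47
4     67  Wolves      0    Ivy      13                 13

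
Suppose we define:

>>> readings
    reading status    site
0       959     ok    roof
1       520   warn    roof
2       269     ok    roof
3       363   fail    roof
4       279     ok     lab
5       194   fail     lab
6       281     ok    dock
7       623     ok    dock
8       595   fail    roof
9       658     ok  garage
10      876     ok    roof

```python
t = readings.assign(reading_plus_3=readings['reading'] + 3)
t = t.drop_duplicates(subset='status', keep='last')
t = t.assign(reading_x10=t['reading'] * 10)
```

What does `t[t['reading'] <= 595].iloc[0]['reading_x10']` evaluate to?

5200

add column reading_plus_3 = readings['reading'] + 3:
    reading status    site  reading_plus_3
0       959     ok    roof             962
1       520   warn    roof             523
2       269     ok    roof             272
3       363   fail    roof             366
4       279     ok     lab             282
5       194   fail     lab             197
6       281     ok    dock             284
7       623     ok    dock             626
8       595   fail    roof             598
9       658     ok  garage             661
10      876     ok    roof             879
drop duplicate status (keep=last):
    reading status  site  reading_plus_3
1       520   warn  roof             523
8       595   fail  roof             598
10      876     ok  roof             879
add column reading_x10 = t['reading'] * 10:
    reading status  site  reading_plus_3  reading_x10
1       520   warn  roof             523         5200
8       595   fail  roof             598         5950
10      876     ok  roof             879         8760
filter rows where reading <= 595:
   reading status  site  reading_plus_3  reading_x10
1      520   warn  roof             523         5200
8      595   fail  roof             598         5950
Reading off the value at position 0, column 'reading_x10', we get 5200.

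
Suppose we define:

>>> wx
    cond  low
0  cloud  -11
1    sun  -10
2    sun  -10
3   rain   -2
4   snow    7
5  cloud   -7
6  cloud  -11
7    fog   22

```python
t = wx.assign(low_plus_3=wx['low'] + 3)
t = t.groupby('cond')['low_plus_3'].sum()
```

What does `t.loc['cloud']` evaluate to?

add column low_plus_3 = wx['low'] + 3:
    cond  low  low_plus_3
0  cloud  -11          -8
1    sun  -10          -7
2    sun  -10          -7
3   rain   -2           1
4   snow    7          10
5  cloud   -7          -4
6  cloud  -11          -8
7    fog   22          25
group by cond, sum of low_plus_3:
cond
cloud   -20
fog      25
rain      1
snow     10
sun     -14
Name: low_plus_3, dtype: int64

-20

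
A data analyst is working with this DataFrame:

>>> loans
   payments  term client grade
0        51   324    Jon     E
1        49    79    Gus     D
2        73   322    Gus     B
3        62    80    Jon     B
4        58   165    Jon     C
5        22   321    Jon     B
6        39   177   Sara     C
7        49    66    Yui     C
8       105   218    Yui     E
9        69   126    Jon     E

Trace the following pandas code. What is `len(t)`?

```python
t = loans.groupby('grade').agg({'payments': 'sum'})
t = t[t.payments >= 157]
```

2

group by grade, sum of payments:
       payments
grade          
B           157
C           146
D            49
E           225
filter rows where payments >= 157:
       payments
grade          
B           157
E           225
Reading off the number of rows, we get 2.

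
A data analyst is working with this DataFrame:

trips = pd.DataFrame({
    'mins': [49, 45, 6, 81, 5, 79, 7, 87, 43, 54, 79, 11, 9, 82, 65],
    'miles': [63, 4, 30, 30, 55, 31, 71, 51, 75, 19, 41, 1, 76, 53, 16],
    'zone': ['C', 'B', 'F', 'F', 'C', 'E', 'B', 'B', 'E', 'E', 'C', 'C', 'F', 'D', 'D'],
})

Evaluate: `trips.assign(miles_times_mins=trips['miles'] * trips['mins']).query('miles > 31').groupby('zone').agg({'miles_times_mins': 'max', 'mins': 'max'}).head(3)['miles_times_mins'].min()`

add column miles_times_mins = trips['miles'] * trips['mins']:
    mins  miles zone  miles_times_mins
0     49     63    C              3087
1     45      4    B               180
2      6     30    F               180
3     81     30    F              2430
4      5     55    C               275
5     79     31    E              2449
6      7     71    B               497
7     87     51    B              4437
8     43     75    E              3225
9     54     19    E              1026
10    79     41    C              3239
11    11      1    C                11
12     9     76    F               684
13    82     53    D              4346
14    65     16    D              1040
filter rows where miles > 31:
    mins  miles zone  miles_times_mins
0     49     63    C              3087
4      5     55    C               275
6      7     71    B               497
7     87     51    B              4437
8     43     75    E              3225
10    79     41    C              3239
12     9     76    F               684
13    82     53    D              4346
group by zone: max(miles_times_mins), max(mins):
      miles_times_mins  mins
zone                        
B                 4437    87
C                 3239    79
D                 4346    82
E                 3225    43
F                  684     9
take first 3 rows:
      miles_times_mins  mins
zone                        
B                 4437    87
C                 3239    79
D                 4346    82
Then the min of column 'miles_times_mins': 3239

3239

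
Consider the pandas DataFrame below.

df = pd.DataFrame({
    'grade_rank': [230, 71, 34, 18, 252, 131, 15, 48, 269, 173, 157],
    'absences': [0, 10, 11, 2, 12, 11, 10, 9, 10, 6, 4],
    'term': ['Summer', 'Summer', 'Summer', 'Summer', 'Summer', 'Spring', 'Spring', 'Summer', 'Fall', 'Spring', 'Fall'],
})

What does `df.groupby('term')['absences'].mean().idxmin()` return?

Fall

group by term, mean of absences:
term
Fall      7.000000
Spring    9.000000
Summer    7.333333
Name: absences, dtype: float64
The label with the smallest value is Fall.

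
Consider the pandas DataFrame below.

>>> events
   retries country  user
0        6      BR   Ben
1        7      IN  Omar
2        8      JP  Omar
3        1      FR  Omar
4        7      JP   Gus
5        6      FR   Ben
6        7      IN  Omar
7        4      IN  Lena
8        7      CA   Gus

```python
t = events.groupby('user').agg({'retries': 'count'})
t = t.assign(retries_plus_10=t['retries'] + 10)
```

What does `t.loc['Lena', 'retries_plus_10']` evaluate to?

group by user, count of retries:
      retries
user         
Ben         2
Gus         2
Lena        1
Omar        4
add column retries_plus_10 = t['retries'] + 10:
      retries  retries_plus_10
user                          
Ben         2               12
Gus         2               12
Lena        1               11
Omar        4               14
Reading off the value at row 'Lena', column 'retries_plus_10', we get 11.

11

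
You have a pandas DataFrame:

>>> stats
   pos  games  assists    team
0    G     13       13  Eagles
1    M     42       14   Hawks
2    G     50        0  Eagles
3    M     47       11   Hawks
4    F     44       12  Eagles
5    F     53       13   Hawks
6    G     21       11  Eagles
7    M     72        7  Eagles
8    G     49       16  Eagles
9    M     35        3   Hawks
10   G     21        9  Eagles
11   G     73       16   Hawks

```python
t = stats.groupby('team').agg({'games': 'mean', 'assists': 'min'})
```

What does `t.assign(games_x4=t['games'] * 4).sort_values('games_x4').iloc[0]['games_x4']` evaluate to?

154.285714286

group by team: mean(games), min(assists):
            games  assists
team                      
Eagles  38.571429        0
Hawks   50.000000        3
add column games_x4 = t['games'] * 4:
            games  assists    games_x4
team                                  
Eagles  38.571429        0  154.285714
Hawks   50.000000        3  200.000000
sort by games_x4:
            games  assists    games_x4
team                                  
Eagles  38.571429        0  154.285714
Hawks   50.000000        3  200.000000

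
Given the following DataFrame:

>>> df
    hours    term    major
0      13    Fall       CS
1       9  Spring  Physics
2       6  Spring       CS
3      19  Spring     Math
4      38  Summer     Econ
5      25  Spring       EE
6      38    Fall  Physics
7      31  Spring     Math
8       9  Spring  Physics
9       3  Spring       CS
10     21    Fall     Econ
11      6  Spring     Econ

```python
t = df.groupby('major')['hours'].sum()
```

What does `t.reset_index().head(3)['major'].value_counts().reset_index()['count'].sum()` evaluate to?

3

group by major, sum of hours:
major
CS         22
EE         25
Econ       65
Math       50
Physics    56
Name: hours, dtype: int64
reset_index():
     major  hours
0       CS     22
1       EE     25
2     Econ     65
3     Math     50
4  Physics     56
take first 3 rows:
  major  hours
0    CS     22
1    EE     25
2  Econ     65
value_counts of major:
major
CS      1
EE      1
Econ    1
Name: count, dtype: int64
reset_index():
  major  count
0    CS      1
1    EE      1
2  Econ      1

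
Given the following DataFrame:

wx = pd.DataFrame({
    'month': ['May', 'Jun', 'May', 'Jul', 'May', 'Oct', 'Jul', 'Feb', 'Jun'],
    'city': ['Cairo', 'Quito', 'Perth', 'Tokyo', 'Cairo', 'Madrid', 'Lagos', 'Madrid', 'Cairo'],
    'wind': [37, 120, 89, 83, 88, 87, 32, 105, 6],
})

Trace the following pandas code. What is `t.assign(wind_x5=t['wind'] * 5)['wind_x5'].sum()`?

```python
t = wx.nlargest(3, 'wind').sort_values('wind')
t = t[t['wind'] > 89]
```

take 3 rows with largest wind:
  month    city  wind
1   Jun   Quito   120
7   Feb  Madrid   105
2   May   Perth    89
sort by wind:
  month    city  wind
2   May   Perth    89
7   Feb  Madrid   105
1   Jun   Quito   120
filter rows where wind > 89:
  month    city  wind
7   Feb  Madrid   105
1   Jun   Quito   120
add column wind_x5 = t['wind'] * 5:
  month    city  wind  wind_x5
7   Feb  Madrid   105      525
1   Jun   Quito   120      600
Reading off the sum of column 'wind_x5', we get 1125.

1125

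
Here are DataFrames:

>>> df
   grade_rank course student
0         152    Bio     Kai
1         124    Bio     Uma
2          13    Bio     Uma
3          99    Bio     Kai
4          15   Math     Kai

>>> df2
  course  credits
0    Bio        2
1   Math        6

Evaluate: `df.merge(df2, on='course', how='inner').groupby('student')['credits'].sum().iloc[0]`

10

merge on 'course' (how='inner') → 5 rows:
   grade_rank course student  credits
0         152    Bio     Kai        2
1         124    Bio     Uma        2
2          13    Bio     Uma        2
3          99    Bio     Kai        2
4          15   Math     Kai        6
group by student, sum of credits:
student
Kai    10
Uma     4
Name: credits, dtype: int64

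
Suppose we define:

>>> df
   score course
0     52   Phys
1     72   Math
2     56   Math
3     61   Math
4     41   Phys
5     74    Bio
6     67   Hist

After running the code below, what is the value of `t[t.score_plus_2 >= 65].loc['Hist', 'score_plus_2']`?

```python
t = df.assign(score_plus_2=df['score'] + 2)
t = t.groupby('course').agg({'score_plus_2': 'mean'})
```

add column score_plus_2 = df['score'] + 2:
   score course  score_plus_2
0     52   Phys            54
1     72   Math            74
2     56   Math            58
3     61   Math            63
4     41   Phys            43
5     74    Bio            76
6     67   Hist            69
group by course, mean of score_plus_2:
        score_plus_2
course              
Bio             76.0
Hist            69.0
Math            65.0
Phys            48.5
filter rows where score_plus_2 >= 65:
        score_plus_2
course              
Bio             76.0
Hist            69.0
Math            65.0
Then the value at row 'Hist', column 'score_plus_2': 69.0

69.0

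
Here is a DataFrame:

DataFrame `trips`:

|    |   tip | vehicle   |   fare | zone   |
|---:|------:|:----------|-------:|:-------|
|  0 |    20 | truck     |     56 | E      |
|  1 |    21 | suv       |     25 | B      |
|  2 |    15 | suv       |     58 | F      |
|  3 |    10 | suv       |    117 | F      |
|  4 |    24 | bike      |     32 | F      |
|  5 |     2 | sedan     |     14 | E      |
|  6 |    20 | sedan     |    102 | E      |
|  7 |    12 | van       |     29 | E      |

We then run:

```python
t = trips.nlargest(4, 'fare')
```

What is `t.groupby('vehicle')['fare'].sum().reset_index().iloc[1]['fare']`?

take 4 rows with largest fare:
   tip vehicle  fare zone
3   10     suv   117    F
6   20   sedan   102    E
2   15     suv    58    F
0   20   truck    56    E
group by vehicle, sum of fare:
vehicle
sedan    102
suv      175
truck     56
Name: fare, dtype: int64
reset_index():
  vehicle  fare
0   sedan   102
1     suv   175
2   truck    56
Then the value at position 1, column 'fare': 175

175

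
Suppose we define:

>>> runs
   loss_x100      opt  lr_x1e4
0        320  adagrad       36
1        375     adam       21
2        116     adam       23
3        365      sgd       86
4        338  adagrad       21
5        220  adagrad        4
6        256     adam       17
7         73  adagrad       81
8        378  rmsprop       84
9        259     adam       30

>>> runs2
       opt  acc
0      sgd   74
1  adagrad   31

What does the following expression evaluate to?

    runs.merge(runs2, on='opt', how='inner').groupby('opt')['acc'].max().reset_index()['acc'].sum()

merge on 'opt' (how='inner') → 5 rows:
   loss_x100      opt  lr_x1e4  acc
0        320  adagrad       36   31
1        365      sgd       86   74
2        338  adagrad       21   31
3        220  adagrad        4   31
4         73  adagrad       81   31
group by opt, max of acc:
opt
adagrad    31
sgd        74
Name: acc, dtype: int64
reset_index():
       opt  acc
0  adagrad   31
1      sgd   74

105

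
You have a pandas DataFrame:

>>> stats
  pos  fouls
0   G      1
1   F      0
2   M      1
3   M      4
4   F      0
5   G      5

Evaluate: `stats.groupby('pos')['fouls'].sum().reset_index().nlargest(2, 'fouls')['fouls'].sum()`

group by pos, sum of fouls:
pos
F    0
G    6
M    5
Name: fouls, dtype: int64
reset_index():
  pos  fouls
0   F      0
1   G      6
2   M      5
take 2 rows with largest fouls:
  pos  fouls
1   G      6
2   M      5
sum of column 'fouls' → 11

11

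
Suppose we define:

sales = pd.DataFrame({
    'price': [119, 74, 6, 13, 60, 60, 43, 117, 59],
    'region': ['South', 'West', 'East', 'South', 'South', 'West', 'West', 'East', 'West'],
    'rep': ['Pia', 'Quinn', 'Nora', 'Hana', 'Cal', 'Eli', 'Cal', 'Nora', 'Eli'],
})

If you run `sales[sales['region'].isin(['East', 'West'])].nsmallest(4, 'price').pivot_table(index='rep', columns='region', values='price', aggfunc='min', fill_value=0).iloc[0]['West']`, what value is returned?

filter rows where region in ['East', 'West']:
   price region    rep
1     74   West  Quinn
2      6   East   Nora
5     60   West    Eli
6     43   West    Cal
7    117   East   Nora
8     59   West    Eli
take 4 rows with smallest price:
   price region   rep
2      6   East  Nora
6     43   West   Cal
8     59   West   Eli
5     60   West   Eli
pivot: rows=rep, cols=region, min(price):
region  East  West
rep               
Cal        0    43
Eli        0    59
Nora       6     0

43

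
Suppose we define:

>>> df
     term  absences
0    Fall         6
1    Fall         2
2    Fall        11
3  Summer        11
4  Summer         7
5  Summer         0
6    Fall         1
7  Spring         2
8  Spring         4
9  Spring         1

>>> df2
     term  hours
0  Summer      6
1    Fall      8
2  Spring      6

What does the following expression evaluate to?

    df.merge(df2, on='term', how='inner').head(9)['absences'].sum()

merge on 'term' (how='inner') → 10 rows:
     term  absences  hours
0    Fall         6      8
1    Fall         2      8
2    Fall        11      8
3  Summer        11      6
4  Summer         7      6
5  Summer         0      6
6    Fall         1      8
7  Spring         2      6
8  Spring         4      6
9  Spring         1      6
take first 9 rows:
     term  absences  hours
0    Fall         6      8
1    Fall         2      8
2    Fall        11      8
3  Summer        11      6
4  Summer         7      6
5  Summer         0      6
6    Fall         1      8
7  Spring         2      6
8  Spring         4      6
Taking the sum of column 'absences' gives 44.

44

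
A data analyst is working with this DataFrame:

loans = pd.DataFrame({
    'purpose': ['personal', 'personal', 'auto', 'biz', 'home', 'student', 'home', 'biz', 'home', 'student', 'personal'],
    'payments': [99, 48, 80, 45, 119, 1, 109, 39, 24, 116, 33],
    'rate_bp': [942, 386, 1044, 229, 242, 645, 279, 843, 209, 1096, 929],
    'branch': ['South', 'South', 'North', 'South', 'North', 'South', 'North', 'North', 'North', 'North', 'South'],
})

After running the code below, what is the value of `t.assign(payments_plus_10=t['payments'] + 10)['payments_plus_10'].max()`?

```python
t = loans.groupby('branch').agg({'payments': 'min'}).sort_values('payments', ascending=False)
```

34

group by branch, min of payments:
        payments
branch          
North         24
South          1
sort by payments descending:
        payments
branch          
North         24
South          1
add column payments_plus_10 = t['payments'] + 10:
        payments  payments_plus_10
branch                            
North         24                34
South          1                11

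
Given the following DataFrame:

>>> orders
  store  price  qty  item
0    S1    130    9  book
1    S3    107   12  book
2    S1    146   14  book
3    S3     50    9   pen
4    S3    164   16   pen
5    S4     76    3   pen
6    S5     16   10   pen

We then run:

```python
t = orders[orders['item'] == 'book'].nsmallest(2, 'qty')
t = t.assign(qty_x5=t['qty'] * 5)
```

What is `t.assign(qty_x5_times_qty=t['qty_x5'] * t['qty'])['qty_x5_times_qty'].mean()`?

562.5

filter rows where item == 'book':
  store  price  qty  item
0    S1    130    9  book
1    S3    107   12  book
2    S1    146   14  book
take 2 rows with smallest qty:
  store  price  qty  item
0    S1    130    9  book
1    S3    107   12  book
add column qty_x5 = t['qty'] * 5:
  store  price  qty  item  qty_x5
0    S1    130    9  book      45
1    S3    107   12  book      60
add column qty_x5_times_qty = t['qty_x5'] * t['qty']:
  store  price  qty  item  qty_x5  qty_x5_times_qty
0    S1    130    9  book      45               405
1    S3    107   12  book      60               720
Reading off the mean of column 'qty_x5_times_qty', we get 562.5.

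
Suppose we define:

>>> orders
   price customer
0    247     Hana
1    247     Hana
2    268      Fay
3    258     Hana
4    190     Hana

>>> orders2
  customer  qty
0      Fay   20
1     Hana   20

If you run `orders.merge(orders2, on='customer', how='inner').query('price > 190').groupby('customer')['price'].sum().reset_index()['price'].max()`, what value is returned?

752

merge on 'customer' (how='inner') → 5 rows:
   price customer  qty
0    247     Hana   20
1    247     Hana   20
2    268      Fay   20
3    258     Hana   20
4    190     Hana   20
filter rows where price > 190:
   price customer  qty
0    247     Hana   20
1    247     Hana   20
2    268      Fay   20
3    258     Hana   20
group by customer, sum of price:
customer
Fay     268
Hana    752
Name: price, dtype: int64
reset_index():
  customer  price
0      Fay    268
1     Hana    752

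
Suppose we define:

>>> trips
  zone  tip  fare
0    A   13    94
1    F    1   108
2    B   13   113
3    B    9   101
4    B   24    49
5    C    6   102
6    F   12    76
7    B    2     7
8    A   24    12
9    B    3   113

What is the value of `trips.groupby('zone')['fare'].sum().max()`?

383

group by zone, sum of fare:
zone
A    106
B    383
C    102
F    184
Name: fare, dtype: int64
max of the resulting series → 383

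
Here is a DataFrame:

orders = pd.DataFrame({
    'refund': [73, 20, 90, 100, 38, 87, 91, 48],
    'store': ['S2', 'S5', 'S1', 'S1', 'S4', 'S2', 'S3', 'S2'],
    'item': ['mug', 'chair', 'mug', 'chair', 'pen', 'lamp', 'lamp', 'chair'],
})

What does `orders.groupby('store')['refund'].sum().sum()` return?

group by store, sum of refund:
store
S1    190
S2    208
S3     91
S4     38
S5     20
Name: refund, dtype: int64

547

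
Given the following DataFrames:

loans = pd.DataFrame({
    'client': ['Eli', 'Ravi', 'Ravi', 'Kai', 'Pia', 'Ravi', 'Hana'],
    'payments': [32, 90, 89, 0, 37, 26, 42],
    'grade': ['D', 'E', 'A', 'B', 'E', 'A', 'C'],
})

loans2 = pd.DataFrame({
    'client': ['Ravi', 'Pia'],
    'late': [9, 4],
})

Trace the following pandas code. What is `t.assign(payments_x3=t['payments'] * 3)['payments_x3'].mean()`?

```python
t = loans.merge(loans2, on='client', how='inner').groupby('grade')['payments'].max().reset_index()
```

268.5

merge on 'client' (how='inner') → 4 rows:
  client  payments grade  late
0   Ravi        90     E     9
1   Ravi        89     A     9
2    Pia        37     E     4
3   Ravi        26     A     9
group by grade, max of payments:
grade
A    89
E    90
Name: payments, dtype: int64
reset_index():
  grade  payments
0     A        89
1     E        90
add column payments_x3 = t['payments'] * 3:
  grade  payments  payments_x3
0     A        89          267
1     E        90          270
So mean() = 268.5.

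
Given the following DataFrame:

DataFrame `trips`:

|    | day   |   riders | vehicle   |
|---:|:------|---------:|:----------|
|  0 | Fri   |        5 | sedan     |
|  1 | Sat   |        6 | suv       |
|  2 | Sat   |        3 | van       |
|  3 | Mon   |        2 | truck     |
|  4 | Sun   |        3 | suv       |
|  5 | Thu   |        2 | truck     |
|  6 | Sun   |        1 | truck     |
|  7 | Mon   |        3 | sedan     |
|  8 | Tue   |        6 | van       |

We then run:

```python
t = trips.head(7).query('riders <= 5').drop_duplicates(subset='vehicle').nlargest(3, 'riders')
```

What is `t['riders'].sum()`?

take first 7 rows:
   day  riders vehicle
0  Fri       5   sedan
1  Sat       6     suv
2  Sat       3     van
3  Mon       2   truck
4  Sun       3     suv
5  Thu       2   truck
6  Sun       1   truck
filter rows where riders <= 5:
   day  riders vehicle
0  Fri       5   sedan
2  Sat       3     van
3  Mon       2   truck
4  Sun       3     suv
5  Thu       2   truck
6  Sun       1   truck
drop duplicate vehicle (keep=first):
   day  riders vehicle
0  Fri       5   sedan
2  Sat       3     van
3  Mon       2   truck
4  Sun       3     suv
take 3 rows with largest riders:
   day  riders vehicle
0  Fri       5   sedan
2  Sat       3     van
4  Sun       3     suv

11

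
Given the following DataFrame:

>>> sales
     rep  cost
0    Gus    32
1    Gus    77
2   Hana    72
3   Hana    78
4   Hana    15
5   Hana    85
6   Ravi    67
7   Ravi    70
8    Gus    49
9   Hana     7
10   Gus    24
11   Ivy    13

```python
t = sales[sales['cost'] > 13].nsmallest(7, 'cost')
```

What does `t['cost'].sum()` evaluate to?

329

filter rows where cost > 13:
     rep  cost
0    Gus    32
1    Gus    77
2   Hana    72
3   Hana    78
4   Hana    15
5   Hana    85
6   Ravi    67
7   Ravi    70
8    Gus    49
10   Gus    24
take 7 rows with smallest cost:
     rep  cost
4   Hana    15
10   Gus    24
0    Gus    32
8    Gus    49
6   Ravi    67
7   Ravi    70
2   Hana    72
Taking the sum of column 'cost' gives 329.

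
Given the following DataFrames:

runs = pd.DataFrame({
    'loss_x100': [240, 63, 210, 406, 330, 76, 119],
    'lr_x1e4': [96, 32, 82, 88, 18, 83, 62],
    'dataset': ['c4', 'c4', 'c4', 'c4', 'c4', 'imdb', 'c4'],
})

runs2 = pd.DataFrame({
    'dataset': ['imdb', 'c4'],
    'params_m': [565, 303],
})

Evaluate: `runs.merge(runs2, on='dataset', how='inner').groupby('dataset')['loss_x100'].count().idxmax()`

c4

merge on 'dataset' (how='inner') → 7 rows:
   loss_x100  lr_x1e4 dataset  params_m
0        240       96      c4       303
1         63       32      c4       303
2        210       82      c4       303
3        406       88      c4       303
4        330       18      c4       303
5         76       83    imdb       565
6        119       62      c4       303
group by dataset, count of loss_x100:
dataset
c4      6
imdb    1
Name: loss_x100, dtype: int64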